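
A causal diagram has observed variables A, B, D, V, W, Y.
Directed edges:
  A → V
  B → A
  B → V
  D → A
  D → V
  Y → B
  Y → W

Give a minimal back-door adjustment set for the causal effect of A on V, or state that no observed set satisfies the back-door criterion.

desc(A)\{A}={V}; candidates ⊆ {B,D,W,Y}.
size 0: {}; under {} A still reaches {B,D,V,W,Y} ∋ V.
size 1: {B}, {D}, {W} …(+1); under {B} A still reaches {D,V} ∋ V.
{B,D}: A⊥V given {B,D} in G with A→· removed — back-door holds.

A→V: minimal back-door set {B, D}.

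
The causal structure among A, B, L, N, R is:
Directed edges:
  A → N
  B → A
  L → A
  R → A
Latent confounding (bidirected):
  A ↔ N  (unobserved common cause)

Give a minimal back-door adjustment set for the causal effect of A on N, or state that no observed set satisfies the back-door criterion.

A→N: no observed back-door set.

desc(A)\{A}={N}; candidates ⊆ {B,L,R}.
A↔N: latent back-door arc(s) into A.
size 0: {}; under {} A still reaches {B,L,N,R} ∋ N.
size 1: {B}, {L}, {R}; under {B} A still reaches {L,N,R} ∋ N.
size 2: {B,L}, {B,R}, {L,R}; under {B,L} A still reaches {N,R} ∋ N.
A↔N cannot be blocked by any observed set — no back-door set.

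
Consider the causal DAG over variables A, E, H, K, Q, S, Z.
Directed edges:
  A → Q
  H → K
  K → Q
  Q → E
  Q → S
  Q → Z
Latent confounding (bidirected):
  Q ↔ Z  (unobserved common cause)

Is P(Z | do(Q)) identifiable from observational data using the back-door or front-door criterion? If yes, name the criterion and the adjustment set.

desc(Q)\{Q}={E,S,Z}; candidates ⊆ {A,H,K}.
Q↔Z: latent back-door arc(s) into Q.
size 0: {}; under {} Q still reaches {A,H,K,Z} ∋ Z.
size 1: {A}, {H}, {K}; under {A} Q still reaches {H,K,Z} ∋ Z.
size 2: {A,H}, {A,K}, {H,K}; under {A,H} Q still reaches {K,Z} ∋ Z.
Q↔Z cannot be blocked by any observed set — no back-door set.
No mediator lies on a directed Q→…→Z path.
Neither criterion identifies P(Z|do(Q)) in this graph.

P(Z|do(Q)): not identifiable (no BD/FD set).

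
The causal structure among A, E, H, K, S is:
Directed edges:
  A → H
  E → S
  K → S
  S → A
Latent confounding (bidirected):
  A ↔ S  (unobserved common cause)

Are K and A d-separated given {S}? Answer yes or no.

Bayes-Ball from K | {S} reaches {A,E,H}.
A ∈ reach(K|{S}) ⇒ K ⊥̸ A | {S}.

No — K and A are d-connected given {S}.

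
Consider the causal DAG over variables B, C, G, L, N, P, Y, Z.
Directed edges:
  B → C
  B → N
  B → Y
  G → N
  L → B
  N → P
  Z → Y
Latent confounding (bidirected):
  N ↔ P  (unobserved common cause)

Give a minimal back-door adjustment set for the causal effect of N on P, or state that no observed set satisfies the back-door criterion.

N→P: no observed back-door set.

desc(N)\{N}={P}; candidates ⊆ {B,C,G,L,Y,Z}.
N↔P: latent back-door arc(s) into N.
size 0: {}; under {} N still reaches {B,C,G,L,P,Y} ∋ P.
size 1: {B}, {C}, {G} …(+3); under {B} N still reaches {G,P} ∋ P.
size 2: {B,C}, {B,G}, {B,L} …(+12); under {B,C} N still reaches {G,P} ∋ P.
N↔P cannot be blocked by any observed set — no back-door set.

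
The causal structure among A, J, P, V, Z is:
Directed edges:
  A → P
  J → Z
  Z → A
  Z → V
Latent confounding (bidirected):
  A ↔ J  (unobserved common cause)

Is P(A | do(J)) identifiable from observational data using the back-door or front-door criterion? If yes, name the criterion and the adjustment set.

P(A|do(J)): frontdoor, adjust for {Z}.

desc(J)\{J}={A,P,V,Z}; candidates ⊆ {—}.
J↔A: latent back-door arc(s) into J.
size 0: {}; under {} J still reaches {A,P} ∋ A.
J↔A cannot be blocked by any observed set — no back-door set.
{Z}: (i) intercepts every directed J→A path; (ii) no back-door J→{Z}; (iii) {J} blocks every back-door {Z}→A. Front-door holds.
P(A|do(J)) = Σ_{Z} P(Z|J) Σ_{J'} P(A|Z,J')P(J').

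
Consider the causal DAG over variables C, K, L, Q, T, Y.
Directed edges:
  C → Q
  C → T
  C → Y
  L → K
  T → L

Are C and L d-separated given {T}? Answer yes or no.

Yes — C ⊥ L | {T}.

Bayes-Ball from C | {T} reaches {Q,Y}.
L ∉ reach(C|{T}) ⇒ C ⊥ L | {T}.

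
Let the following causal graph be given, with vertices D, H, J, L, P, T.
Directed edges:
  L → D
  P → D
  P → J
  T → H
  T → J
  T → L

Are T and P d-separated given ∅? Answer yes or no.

Yes — T ⊥ P | ∅.

Bayes-Ball from T | ∅ reaches {D,H,J,L}.
P ∉ reach(T|∅) ⇒ T ⊥ P | ∅.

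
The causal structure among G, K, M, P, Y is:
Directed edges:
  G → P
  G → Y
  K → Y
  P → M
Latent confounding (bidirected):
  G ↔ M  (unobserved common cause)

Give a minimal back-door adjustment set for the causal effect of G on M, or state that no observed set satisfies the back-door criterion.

desc(G)\{G}={M,P,Y}; candidates ⊆ {K}.
G↔M: latent back-door arc(s) into G.
size 0: {}; under {} G still reaches {M} ∋ M.
size 1: {K}; under {K} G still reaches {M} ∋ M.
G↔M cannot be blocked by any observed set — no back-door set.

G→M: no observed back-door set.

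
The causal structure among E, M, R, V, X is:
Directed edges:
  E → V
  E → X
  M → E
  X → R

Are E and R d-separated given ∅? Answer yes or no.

No — E and R are d-connected given ∅.

Bayes-Ball from E | ∅ reaches {M,R,V,X}.
R ∈ reach(E|∅) ⇒ E ⊥̸ R | ∅.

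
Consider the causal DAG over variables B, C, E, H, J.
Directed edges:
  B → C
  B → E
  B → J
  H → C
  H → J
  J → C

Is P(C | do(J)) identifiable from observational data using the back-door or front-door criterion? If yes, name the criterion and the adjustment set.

desc(J)\{J}={C}; candidates ⊆ {B,E,H}.
size 0: {}; under {} J still reaches {B,C,E,H} ∋ C.
size 1: {B}, {E}, {H}; under {B} J still reaches {C,H} ∋ C.
{B,H}: J⊥C given {B,H} in G with J→· removed — back-door holds.
P(C|do(J)) = Σ_{B,H} P(C|J,B,H)·P(B,H).

P(C|do(J)): backdoor, adjust for {B, H}.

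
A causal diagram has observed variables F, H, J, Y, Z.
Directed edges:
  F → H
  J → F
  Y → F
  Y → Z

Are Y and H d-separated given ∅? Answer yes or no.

Bayes-Ball from Y | ∅ reaches {F,H,Z}.
H ∈ reach(Y|∅) ⇒ Y ⊥̸ H | ∅.

No — Y and H are d-connected given ∅.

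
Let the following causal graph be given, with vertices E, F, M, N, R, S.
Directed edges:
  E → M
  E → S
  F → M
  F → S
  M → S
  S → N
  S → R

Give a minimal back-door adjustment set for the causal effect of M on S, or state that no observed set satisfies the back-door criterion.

M→S: minimal back-door set {E, F}.

desc(M)\{M}={N,R,S}; candidates ⊆ {E,F}.
size 0: {}; under {} M still reaches {E,F,N,R,S} ∋ S.
size 1: {E}, {F}; under {E} M still reaches {F,N,R,S} ∋ S.
{E,F}: M⊥S given {E,F} in G with M→· removed — back-door holds.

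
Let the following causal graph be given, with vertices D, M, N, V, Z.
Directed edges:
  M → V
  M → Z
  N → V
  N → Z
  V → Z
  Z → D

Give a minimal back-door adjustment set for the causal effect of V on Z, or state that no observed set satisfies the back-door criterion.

desc(V)\{V}={D,Z}; candidates ⊆ {M,N}.
size 0: {}; under {} V still reaches {D,M,N,Z} ∋ Z.
size 1: {M}, {N}; under {M} V still reaches {D,N,Z} ∋ Z.
{M,N}: V⊥Z given {M,N} in G with V→· removed — back-door holds.

V→Z: minimal back-door set {M, N}.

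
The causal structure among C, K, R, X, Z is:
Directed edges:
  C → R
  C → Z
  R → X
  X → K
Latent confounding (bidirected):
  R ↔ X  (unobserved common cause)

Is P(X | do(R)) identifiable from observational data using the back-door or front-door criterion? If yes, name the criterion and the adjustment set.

P(X|do(R)): not identifiable (no BD/FD set).

desc(R)\{R}={K,X}; candidates ⊆ {C,Z}.
R↔X: latent back-door arc(s) into R.
size 0: {}; under {} R still reaches {C,K,X,Z} ∋ X.
size 1: {C}, {Z}; under {C} R still reaches {K,X} ∋ X.
size 2: {C,Z}; under {C,Z} R still reaches {K,X} ∋ X.
R↔X cannot be blocked by any observed set — no back-door set.
No mediator lies on a directed R→…→X path.
Neither criterion identifies P(X|do(R)) in this graph.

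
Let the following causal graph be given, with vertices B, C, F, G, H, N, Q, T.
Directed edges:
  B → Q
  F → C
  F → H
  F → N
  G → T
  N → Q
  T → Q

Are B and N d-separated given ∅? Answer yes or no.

Bayes-Ball from B | ∅ reaches {Q}.
N ∉ reach(B|∅) ⇒ B ⊥ N | ∅.

Yes — B ⊥ N | ∅.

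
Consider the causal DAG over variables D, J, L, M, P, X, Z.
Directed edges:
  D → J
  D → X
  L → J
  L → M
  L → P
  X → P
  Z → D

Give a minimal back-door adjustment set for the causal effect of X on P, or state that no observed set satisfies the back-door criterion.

X→P: minimal back-door set ∅.

desc(X)\{X}={P}; candidates ⊆ {D,J,L,M,Z}.
∅: X⊥P given ∅ in G with X→· removed — back-door holds.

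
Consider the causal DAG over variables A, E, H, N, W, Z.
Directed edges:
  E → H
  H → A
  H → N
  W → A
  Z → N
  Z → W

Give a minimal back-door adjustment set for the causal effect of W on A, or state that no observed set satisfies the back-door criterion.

desc(W)\{W}={A}; candidates ⊆ {E,H,N,Z}.
∅: W⊥A given ∅ in G with W→· removed — back-door holds.

W→A: minimal back-door set ∅.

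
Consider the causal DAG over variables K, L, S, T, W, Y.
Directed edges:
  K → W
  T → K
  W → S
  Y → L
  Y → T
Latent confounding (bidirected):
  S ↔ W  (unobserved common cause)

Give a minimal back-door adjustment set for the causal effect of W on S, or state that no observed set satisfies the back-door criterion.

desc(W)\{W}={S}; candidates ⊆ {K,L,T,Y}.
W↔S: latent back-door arc(s) into W.
size 0: {}; under {} W still reaches {K,L,S,T,Y} ∋ S.
size 1: {K}, {L}, {T} …(+1); under {K} W still reaches {S} ∋ S.
size 2: {K,L}, {K,T}, {K,Y} …(+3); under {K,L} W still reaches {S} ∋ S.
W↔S cannot be blocked by any observed set — no back-door set.

W→S: no observed back-door set.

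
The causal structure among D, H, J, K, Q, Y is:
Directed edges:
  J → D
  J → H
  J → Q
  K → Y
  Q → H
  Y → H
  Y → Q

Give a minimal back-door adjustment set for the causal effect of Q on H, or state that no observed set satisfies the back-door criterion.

desc(Q)\{Q}={H}; candidates ⊆ {D,J,K,Y}.
size 0: {}; under {} Q still reaches {D,H,J,K,Y} ∋ H.
size 1: {D}, {J}, {K} …(+1); under {D} Q still reaches {H,J,K,Y} ∋ H.
{J,Y}: Q⊥H given {J,Y} in G with Q→· removed — back-door holds.

Q→H: minimal back-door set {J, Y}.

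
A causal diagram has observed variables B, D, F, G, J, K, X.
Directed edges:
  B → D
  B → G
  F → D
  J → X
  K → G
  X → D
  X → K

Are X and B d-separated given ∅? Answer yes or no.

Bayes-Ball from X | ∅ reaches {D,G,J,K}.
B ∉ reach(X|∅) ⇒ X ⊥ B | ∅.

Yes — X ⊥ B | ∅.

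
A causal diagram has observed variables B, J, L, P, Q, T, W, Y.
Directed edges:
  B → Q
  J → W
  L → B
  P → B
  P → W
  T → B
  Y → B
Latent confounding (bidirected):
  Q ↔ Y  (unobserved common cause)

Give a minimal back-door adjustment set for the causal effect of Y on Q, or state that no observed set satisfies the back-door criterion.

desc(Y)\{Y}={B,Q}; candidates ⊆ {J,L,P,T,W}.
Y↔Q: latent back-door arc(s) into Y.
size 0: {}; under {} Y still reaches {Q} ∋ Q.
size 1: {J}, {L}, {P} …(+2); under {J} Y still reaches {Q} ∋ Q.
size 2: {J,L}, {J,P}, {J,T} …(+7); under {J,L} Y still reaches {Q} ∋ Q.
Y↔Q cannot be blocked by any observed set — no back-door set.

Y→Q: no observed back-door set.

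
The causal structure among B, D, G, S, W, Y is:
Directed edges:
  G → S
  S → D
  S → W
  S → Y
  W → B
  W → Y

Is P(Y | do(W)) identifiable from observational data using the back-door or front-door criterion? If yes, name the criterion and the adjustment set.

P(Y|do(W)): backdoor, adjust for {S}.

desc(W)\{W}={B,Y}; candidates ⊆ {D,G,S}.
size 0: {}; under {} W still reaches {D,G,S,Y} ∋ Y.
{S}: W⊥Y given {S} in G with W→· removed — back-door holds.
P(Y|do(W)) = Σ_{S} P(Y|W,S)·P(S).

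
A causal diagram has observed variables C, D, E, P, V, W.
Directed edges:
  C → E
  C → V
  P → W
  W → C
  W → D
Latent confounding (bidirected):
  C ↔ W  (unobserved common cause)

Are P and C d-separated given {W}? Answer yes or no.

No — P and C are d-connected given {W}.

Bayes-Ball from P | {W} reaches {C,E,V}.
C ∈ reach(P|{W}) ⇒ P ⊥̸ C | {W}.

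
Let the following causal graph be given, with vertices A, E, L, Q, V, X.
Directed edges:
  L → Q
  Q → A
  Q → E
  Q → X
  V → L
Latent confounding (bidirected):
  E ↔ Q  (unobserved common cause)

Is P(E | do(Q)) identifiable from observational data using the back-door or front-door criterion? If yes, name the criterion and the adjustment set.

P(E|do(Q)): not identifiable (no BD/FD set).

desc(Q)\{Q}={A,E,X}; candidates ⊆ {L,V}.
Q↔E: latent back-door arc(s) into Q.
size 0: {}; under {} Q still reaches {E,L,V} ∋ E.
size 1: {L}, {V}; under {L} Q still reaches {E} ∋ E.
size 2: {L,V}; under {L,V} Q still reaches {E} ∋ E.
Q↔E cannot be blocked by any observed set — no back-door set.
No mediator lies on a directed Q→…→E path.
Neither criterion identifies P(E|do(Q)) in this graph.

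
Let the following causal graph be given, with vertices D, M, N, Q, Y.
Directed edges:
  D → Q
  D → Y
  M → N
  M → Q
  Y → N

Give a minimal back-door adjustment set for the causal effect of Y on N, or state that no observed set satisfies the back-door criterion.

Y→N: minimal back-door set ∅.

desc(Y)\{Y}={N}; candidates ⊆ {D,M,Q}.
∅: Y⊥N given ∅ in G with Y→· removed — back-door holds.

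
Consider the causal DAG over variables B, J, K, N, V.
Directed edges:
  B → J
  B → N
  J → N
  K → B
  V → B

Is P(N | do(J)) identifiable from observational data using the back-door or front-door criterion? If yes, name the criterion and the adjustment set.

P(N|do(J)): backdoor, adjust for {B}.

desc(J)\{J}={N}; candidates ⊆ {B,K,V}.
size 0: {}; under {} J still reaches {B,K,N,V} ∋ N.
{B}: J⊥N given {B} in G with J→· removed — back-door holds.
P(N|do(J)) = Σ_{B} P(N|J,B)·P(B).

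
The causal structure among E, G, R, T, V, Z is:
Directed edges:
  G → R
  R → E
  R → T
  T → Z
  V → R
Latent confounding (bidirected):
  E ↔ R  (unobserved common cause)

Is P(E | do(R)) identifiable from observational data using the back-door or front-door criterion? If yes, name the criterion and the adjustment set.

desc(R)\{R}={E,T,Z}; candidates ⊆ {G,V}.
R↔E: latent back-door arc(s) into R.
size 0: {}; under {} R still reaches {E,G,V} ∋ E.
size 1: {G}, {V}; under {G} R still reaches {E,V} ∋ E.
size 2: {G,V}; under {G,V} R still reaches {E} ∋ E.
R↔E cannot be blocked by any observed set — no back-door set.
No mediator lies on a directed R→…→E path.
Neither criterion identifies P(E|do(R)) in this graph.

P(E|do(R)): not identifiable (no BD/FD set).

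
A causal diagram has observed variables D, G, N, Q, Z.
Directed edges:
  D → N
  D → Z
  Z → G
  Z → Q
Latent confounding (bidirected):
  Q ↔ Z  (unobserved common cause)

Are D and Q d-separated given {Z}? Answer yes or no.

Bayes-Ball from D | {Z} reaches {N,Q}.
Q ∈ reach(D|{Z}) ⇒ D ⊥̸ Q | {Z}.

No — D and Q are d-connected given {Z}.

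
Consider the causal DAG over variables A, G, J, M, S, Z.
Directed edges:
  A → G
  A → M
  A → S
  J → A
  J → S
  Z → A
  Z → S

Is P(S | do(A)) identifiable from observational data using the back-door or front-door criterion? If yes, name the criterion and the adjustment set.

P(S|do(A)): backdoor, adjust for {J, Z}.

desc(A)\{A}={G,M,S}; candidates ⊆ {J,Z}.
size 0: {}; under {} A still reaches {J,S,Z} ∋ S.
size 1: {J}, {Z}; under {J} A still reaches {S,Z} ∋ S.
{J,Z}: A⊥S given {J,Z} in G with A→· removed — back-door holds.
P(S|do(A)) = Σ_{J,Z} P(S|A,J,Z)·P(J,Z).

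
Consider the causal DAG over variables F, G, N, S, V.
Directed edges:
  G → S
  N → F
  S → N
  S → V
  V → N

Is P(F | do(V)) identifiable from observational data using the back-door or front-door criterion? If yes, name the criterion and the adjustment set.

P(F|do(V)): backdoor, adjust for {S}.

desc(V)\{V}={F,N}; candidates ⊆ {G,S}.
size 0: {}; under {} V still reaches {F,G,N,S} ∋ F.
{S}: V⊥F given {S} in G with V→· removed — back-door holds.
P(F|do(V)) = Σ_{S} P(F|V,S)·P(S).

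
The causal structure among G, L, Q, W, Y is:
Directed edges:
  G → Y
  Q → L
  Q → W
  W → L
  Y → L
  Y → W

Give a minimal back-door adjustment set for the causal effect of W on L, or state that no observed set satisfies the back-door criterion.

W→L: minimal back-door set {Q, Y}.

desc(W)\{W}={L}; candidates ⊆ {G,Q,Y}.
size 0: {}; under {} W still reaches {G,L,Q,Y} ∋ L.
size 1: {G}, {Q}, {Y}; under {G} W still reaches {L,Q,Y} ∋ L.
{Q,Y}: W⊥L given {Q,Y} in G with W→· removed — back-door holds.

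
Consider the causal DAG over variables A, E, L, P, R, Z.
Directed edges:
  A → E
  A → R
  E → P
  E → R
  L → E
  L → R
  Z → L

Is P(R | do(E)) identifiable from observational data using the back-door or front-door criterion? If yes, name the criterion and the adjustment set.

P(R|do(E)): backdoor, adjust for {A, L}.

desc(E)\{E}={P,R}; candidates ⊆ {A,L,Z}.
size 0: {}; under {} E still reaches {A,L,R,Z} ∋ R.
size 1: {A}, {L}, {Z}; under {A} E still reaches {L,R,Z} ∋ R.
{A,L}: E⊥R given {A,L} in G with E→· removed — back-door holds.
P(R|do(E)) = Σ_{A,L} P(R|E,A,L)·P(A,L).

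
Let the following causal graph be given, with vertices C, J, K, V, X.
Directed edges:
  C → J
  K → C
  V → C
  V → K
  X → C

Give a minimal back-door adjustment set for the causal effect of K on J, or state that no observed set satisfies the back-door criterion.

K→J: minimal back-door set {V}.

desc(K)\{K}={C,J}; candidates ⊆ {V,X}.
size 0: {}; under {} K still reaches {C,J,V} ∋ J.
{V}: K⊥J given {V} in G with K→· removed — back-door holds.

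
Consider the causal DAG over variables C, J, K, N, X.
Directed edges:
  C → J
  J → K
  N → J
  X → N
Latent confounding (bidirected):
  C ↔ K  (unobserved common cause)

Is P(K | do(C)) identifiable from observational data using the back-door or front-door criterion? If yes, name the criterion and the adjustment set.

desc(C)\{C}={J,K}; candidates ⊆ {N,X}.
C↔K: latent back-door arc(s) into C.
size 0: {}; under {} C still reaches {K} ∋ K.
size 1: {N}, {X}; under {N} C still reaches {K} ∋ K.
size 2: {N,X}; under {N,X} C still reaches {K} ∋ K.
C↔K cannot be blocked by any observed set — no back-door set.
{J}: (i) intercepts every directed C→K path; (ii) no back-door C→{J}; (iii) {C} blocks every back-door {J}→K. Front-door holds.
P(K|do(C)) = Σ_{J} P(J|C) Σ_{C'} P(K|J,C')P(C').

P(K|do(C)): frontdoor, adjust for {J}.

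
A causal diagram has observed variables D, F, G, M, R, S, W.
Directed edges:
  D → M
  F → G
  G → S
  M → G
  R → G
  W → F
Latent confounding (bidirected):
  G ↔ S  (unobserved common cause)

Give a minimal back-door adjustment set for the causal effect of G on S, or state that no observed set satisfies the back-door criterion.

desc(G)\{G}={S}; candidates ⊆ {D,F,M,R,W}.
G↔S: latent back-door arc(s) into G.
size 0: {}; under {} G still reaches {D,F,M,R,S,W} ∋ S.
size 1: {D}, {F}, {M} …(+2); under {D} G still reaches {F,M,R,S,W} ∋ S.
size 2: {D,F}, {D,M}, {D,R} …(+7); under {D,F} G still reaches {M,R,S} ∋ S.
G↔S cannot be blocked by any observed set — no back-door set.

G→S: no observed back-door set.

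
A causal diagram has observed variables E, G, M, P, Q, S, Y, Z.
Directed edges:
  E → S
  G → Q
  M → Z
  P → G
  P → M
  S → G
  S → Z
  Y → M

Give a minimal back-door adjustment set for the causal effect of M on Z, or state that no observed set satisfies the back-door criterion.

desc(M)\{M}={Z}; candidates ⊆ {E,G,P,Q,S,Y}.
∅: M⊥Z given ∅ in G with M→· removed — back-door holds.

M→Z: minimal back-door set ∅.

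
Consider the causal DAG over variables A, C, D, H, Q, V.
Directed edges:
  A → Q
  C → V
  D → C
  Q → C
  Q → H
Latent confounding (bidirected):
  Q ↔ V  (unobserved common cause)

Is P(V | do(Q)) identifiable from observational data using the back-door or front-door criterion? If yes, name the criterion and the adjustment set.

desc(Q)\{Q}={C,H,V}; candidates ⊆ {A,D}.
Q↔V: latent back-door arc(s) into Q.
size 0: {}; under {} Q still reaches {A,V} ∋ V.
size 1: {A}, {D}; under {A} Q still reaches {V} ∋ V.
size 2: {A,D}; under {A,D} Q still reaches {V} ∋ V.
Q↔V cannot be blocked by any observed set — no back-door set.
{C}: (i) intercepts every directed Q→V path; (ii) no back-door Q→{C}; (iii) {Q} blocks every back-door {C}→V. Front-door holds.
P(V|do(Q)) = Σ_{C} P(C|Q) Σ_{Q'} P(V|C,Q')P(Q').

P(V|do(Q)): frontdoor, adjust for {C}.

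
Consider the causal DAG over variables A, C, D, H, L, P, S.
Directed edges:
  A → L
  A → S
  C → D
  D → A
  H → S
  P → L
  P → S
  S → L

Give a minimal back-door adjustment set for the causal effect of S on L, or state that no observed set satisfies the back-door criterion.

desc(S)\{S}={L}; candidates ⊆ {A,C,D,H,P}.
size 0: {}; under {} S still reaches {A,C,D,H,L,P} ∋ L.
size 1: {A}, {C}, {D} …(+2); under {A} S still reaches {H,L,P} ∋ L.
{A,P}: S⊥L given {A,P} in G with S→· removed — back-door holds.

S→L: minimal back-door set {A, P}.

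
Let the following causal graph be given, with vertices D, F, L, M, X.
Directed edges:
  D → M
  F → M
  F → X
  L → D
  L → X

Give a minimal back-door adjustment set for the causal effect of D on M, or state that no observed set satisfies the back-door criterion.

desc(D)\{D}={M}; candidates ⊆ {F,L,X}.
∅: D⊥M given ∅ in G with D→· removed — back-door holds.

D→M: minimal back-door set ∅.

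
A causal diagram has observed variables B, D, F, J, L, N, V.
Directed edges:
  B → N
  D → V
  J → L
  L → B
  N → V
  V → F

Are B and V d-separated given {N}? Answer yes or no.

Yes — B ⊥ V | {N}.

Bayes-Ball from B | {N} reaches {J,L}.
V ∉ reach(B|{N}) ⇒ B ⊥ V | {N}.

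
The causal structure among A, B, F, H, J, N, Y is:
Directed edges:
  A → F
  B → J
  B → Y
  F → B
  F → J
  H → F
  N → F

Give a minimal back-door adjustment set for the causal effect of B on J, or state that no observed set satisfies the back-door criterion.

B→J: minimal back-door set {F}.

desc(B)\{B}={J,Y}; candidates ⊆ {A,F,H,N}.
size 0: {}; under {} B still reaches {A,F,H,J,N} ∋ J.
{F}: B⊥J given {F} in G with B→· removed — back-door holds.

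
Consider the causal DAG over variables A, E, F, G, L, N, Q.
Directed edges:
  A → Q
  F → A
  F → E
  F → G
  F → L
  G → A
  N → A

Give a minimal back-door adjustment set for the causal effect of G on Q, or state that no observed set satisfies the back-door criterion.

desc(G)\{G}={A,Q}; candidates ⊆ {E,F,L,N}.
size 0: {}; under {} G still reaches {A,E,F,L,Q} ∋ Q.
{F}: G⊥Q given {F} in G with G→· removed — back-door holds.

G→Q: minimal back-door set {F}.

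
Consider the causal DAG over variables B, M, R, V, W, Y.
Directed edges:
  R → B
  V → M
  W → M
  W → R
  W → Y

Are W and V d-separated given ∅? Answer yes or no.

Bayes-Ball from W | ∅ reaches {B,M,R,Y}.
V ∉ reach(W|∅) ⇒ W ⊥ V | ∅.

Yes — W ⊥ V | ∅.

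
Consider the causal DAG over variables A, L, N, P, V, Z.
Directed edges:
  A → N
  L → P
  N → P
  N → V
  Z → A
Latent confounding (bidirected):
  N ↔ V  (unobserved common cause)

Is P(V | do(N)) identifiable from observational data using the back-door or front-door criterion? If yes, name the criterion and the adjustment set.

desc(N)\{N}={P,V}; candidates ⊆ {A,L,Z}.
N↔V: latent back-door arc(s) into N.
size 0: {}; under {} N still reaches {A,V,Z} ∋ V.
size 1: {A}, {L}, {Z}; under {A} N still reaches {V} ∋ V.
size 2: {A,L}, {A,Z}, {L,Z}; under {A,L} N still reaches {V} ∋ V.
N↔V cannot be blocked by any observed set — no back-door set.
No mediator lies on a directed N→…→V path.
Neither criterion identifies P(V|do(N)) in this graph.

P(V|do(N)): not identifiable (no BD/FD set).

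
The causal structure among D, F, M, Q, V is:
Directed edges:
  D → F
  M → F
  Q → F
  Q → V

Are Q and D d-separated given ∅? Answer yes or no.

Yes — Q ⊥ D | ∅.

Bayes-Ball from Q | ∅ reaches {F,V}.
D ∉ reach(Q|∅) ⇒ Q ⊥ D | ∅.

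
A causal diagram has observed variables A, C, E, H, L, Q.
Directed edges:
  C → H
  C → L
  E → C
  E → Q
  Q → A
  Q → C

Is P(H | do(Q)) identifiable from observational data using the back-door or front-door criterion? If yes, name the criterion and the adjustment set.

desc(Q)\{Q}={A,C,H,L}; candidates ⊆ {E}.
size 0: {}; under {} Q still reaches {C,E,H,L} ∋ H.
{E}: Q⊥H given {E} in G with Q→· removed — back-door holds.
P(H|do(Q)) = Σ_{E} P(H|Q,E)·P(E).

P(H|do(Q)): backdoor, adjust for {E}.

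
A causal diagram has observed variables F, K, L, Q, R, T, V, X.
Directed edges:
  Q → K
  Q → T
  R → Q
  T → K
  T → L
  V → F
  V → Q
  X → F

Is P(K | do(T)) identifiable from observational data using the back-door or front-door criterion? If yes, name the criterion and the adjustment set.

desc(T)\{T}={K,L}; candidates ⊆ {F,Q,R,V,X}.
size 0: {}; under {} T still reaches {F,K,Q,R,V} ∋ K.
{Q}: T⊥K given {Q} in G with T→· removed — back-door holds.
P(K|do(T)) = Σ_{Q} P(K|T,Q)·P(Q).

P(K|do(T)): backdoor, adjust for {Q}.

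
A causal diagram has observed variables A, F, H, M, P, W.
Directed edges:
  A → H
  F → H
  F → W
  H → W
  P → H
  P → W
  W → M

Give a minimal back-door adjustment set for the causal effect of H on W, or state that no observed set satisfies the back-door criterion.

H→W: minimal back-door set {F, P}.

desc(H)\{H}={M,W}; candidates ⊆ {A,F,P}.
size 0: {}; under {} H still reaches {A,F,M,P,W} ∋ W.
size 1: {A}, {F}, {P}; under {A} H still reaches {F,M,P,W} ∋ W.
{F,P}: H⊥W given {F,P} in G with H→· removed — back-door holds.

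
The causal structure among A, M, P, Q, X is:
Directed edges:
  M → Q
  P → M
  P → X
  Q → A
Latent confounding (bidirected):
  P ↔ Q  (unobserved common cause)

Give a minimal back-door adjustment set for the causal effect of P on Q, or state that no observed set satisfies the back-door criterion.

P→Q: no observed back-door set.

desc(P)\{P}={A,M,Q,X}; candidates ⊆ {—}.
P↔Q: latent back-door arc(s) into P.
size 0: {}; under {} P still reaches {A,Q} ∋ Q.
P↔Q cannot be blocked by any observed set — no back-door set.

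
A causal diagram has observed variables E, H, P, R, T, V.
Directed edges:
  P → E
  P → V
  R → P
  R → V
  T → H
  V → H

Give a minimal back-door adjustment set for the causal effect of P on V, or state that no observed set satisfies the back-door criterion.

P→V: minimal back-door set {R}.

desc(P)\{P}={E,H,V}; candidates ⊆ {R,T}.
size 0: {}; under {} P still reaches {H,R,V} ∋ V.
{R}: P⊥V given {R} in G with P→· removed — back-door holds.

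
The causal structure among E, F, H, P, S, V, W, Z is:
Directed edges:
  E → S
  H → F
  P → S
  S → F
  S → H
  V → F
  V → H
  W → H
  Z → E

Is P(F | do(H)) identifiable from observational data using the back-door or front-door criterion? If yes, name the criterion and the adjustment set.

P(F|do(H)): backdoor, adjust for {S, V}.

desc(H)\{H}={F}; candidates ⊆ {E,P,S,V,W,Z}.
size 0: {}; under {} H still reaches {E,F,P,S,V,W,Z} ∋ F.
size 1: {E}, {P}, {S} …(+3); under {E} H still reaches {F,P,S,V,W} ∋ F.
{S,V}: H⊥F given {S,V} in G with H→· removed — back-door holds.
P(F|do(H)) = Σ_{S,V} P(F|H,S,V)·P(S,V).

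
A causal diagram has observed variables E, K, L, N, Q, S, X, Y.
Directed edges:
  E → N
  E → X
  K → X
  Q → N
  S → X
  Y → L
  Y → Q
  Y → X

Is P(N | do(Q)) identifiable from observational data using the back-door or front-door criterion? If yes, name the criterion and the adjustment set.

P(N|do(Q)): backdoor, adjust for ∅.

desc(Q)\{Q}={N}; candidates ⊆ {E,K,L,S,X,Y}.
∅: Q⊥N given ∅ in G with Q→· removed — back-door holds.
P(N|do(Q)) = P(N|Q) — no adjustment needed.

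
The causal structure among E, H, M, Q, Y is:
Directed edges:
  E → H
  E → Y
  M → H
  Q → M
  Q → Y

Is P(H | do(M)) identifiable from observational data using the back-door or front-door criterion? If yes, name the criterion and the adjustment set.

P(H|do(M)): backdoor, adjust for ∅.

desc(M)\{M}={H}; candidates ⊆ {E,Q,Y}.
∅: M⊥H given ∅ in G with M→· removed — back-door holds.
P(H|do(M)) = P(H|M) — no adjustment needed.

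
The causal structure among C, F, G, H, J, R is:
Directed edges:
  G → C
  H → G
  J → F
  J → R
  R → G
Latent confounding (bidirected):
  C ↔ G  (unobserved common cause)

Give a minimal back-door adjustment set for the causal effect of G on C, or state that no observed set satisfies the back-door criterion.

G→C: no observed back-door set.

desc(G)\{G}={C}; candidates ⊆ {F,H,J,R}.
G↔C: latent back-door arc(s) into G.
size 0: {}; under {} G still reaches {C,F,H,J,R} ∋ C.
size 1: {F}, {H}, {J} …(+1); under {F} G still reaches {C,H,J,R} ∋ C.
size 2: {F,H}, {F,J}, {F,R} …(+3); under {F,H} G still reaches {C,J,R} ∋ C.
G↔C cannot be blocked by any observed set — no back-door set.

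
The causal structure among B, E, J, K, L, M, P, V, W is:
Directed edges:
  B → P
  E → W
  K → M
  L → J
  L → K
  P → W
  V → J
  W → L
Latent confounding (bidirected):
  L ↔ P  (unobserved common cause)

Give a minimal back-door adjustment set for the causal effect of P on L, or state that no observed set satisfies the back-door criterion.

P→L: no observed back-door set.

desc(P)\{P}={J,K,L,M,W}; candidates ⊆ {B,E,V}.
P↔L: latent back-door arc(s) into P.
size 0: {}; under {} P still reaches {B,J,K,L,M} ∋ L.
size 1: {B}, {E}, {V}; under {B} P still reaches {J,K,L,M} ∋ L.
size 2: {B,E}, {B,V}, {E,V}; under {B,E} P still reaches {J,K,L,M} ∋ L.
P↔L cannot be blocked by any observed set — no back-door set.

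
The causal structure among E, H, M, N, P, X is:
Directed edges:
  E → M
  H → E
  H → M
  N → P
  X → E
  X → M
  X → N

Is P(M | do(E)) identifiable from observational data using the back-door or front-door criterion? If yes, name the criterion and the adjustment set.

P(M|do(E)): backdoor, adjust for {H, X}.

desc(E)\{E}={M}; candidates ⊆ {H,N,P,X}.
size 0: {}; under {} E still reaches {H,M,N,P,X} ∋ M.
size 1: {H}, {N}, {P} …(+1); under {H} E still reaches {M,N,P,X} ∋ M.
{H,X}: E⊥M given {H,X} in G with E→· removed — back-door holds.
P(M|do(E)) = Σ_{H,X} P(M|E,H,X)·P(H,X).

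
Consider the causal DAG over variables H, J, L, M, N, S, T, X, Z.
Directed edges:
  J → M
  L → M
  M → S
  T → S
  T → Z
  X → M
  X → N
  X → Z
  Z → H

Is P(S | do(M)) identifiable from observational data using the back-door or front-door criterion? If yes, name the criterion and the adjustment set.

P(S|do(M)): backdoor, adjust for ∅.

desc(M)\{M}={S}; candidates ⊆ {H,J,L,N,T,X,Z}.
∅: M⊥S given ∅ in G with M→· removed — back-door holds.
P(S|do(M)) = P(S|M) — no adjustment needed.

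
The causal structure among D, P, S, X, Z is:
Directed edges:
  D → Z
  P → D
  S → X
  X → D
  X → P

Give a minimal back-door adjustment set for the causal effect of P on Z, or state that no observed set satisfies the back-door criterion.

desc(P)\{P}={D,Z}; candidates ⊆ {S,X}.
size 0: {}; under {} P still reaches {D,S,X,Z} ∋ Z.
{X}: P⊥Z given {X} in G with P→· removed — back-door holds.

P→Z: minimal back-door set {X}.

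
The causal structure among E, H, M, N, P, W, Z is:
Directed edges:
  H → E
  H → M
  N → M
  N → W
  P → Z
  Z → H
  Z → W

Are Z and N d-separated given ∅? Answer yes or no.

Bayes-Ball from Z | ∅ reaches {E,H,M,P,W}.
N ∉ reach(Z|∅) ⇒ Z ⊥ N | ∅.

Yes — Z ⊥ N | ∅.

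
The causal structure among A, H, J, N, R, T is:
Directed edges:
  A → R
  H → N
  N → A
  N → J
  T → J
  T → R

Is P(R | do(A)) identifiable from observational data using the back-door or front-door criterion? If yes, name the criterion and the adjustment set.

P(R|do(A)): backdoor, adjust for ∅.

desc(A)\{A}={R}; candidates ⊆ {H,J,N,T}.
∅: A⊥R given ∅ in G with A→· removed — back-door holds.
P(R|do(A)) = P(R|A) — no adjustment needed.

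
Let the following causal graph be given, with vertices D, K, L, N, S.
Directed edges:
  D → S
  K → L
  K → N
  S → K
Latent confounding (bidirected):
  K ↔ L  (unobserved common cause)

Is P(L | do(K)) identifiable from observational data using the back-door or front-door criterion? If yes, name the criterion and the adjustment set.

P(L|do(K)): not identifiable (no BD/FD set).

desc(K)\{K}={L,N}; candidates ⊆ {D,S}.
K↔L: latent back-door arc(s) into K.
size 0: {}; under {} K still reaches {D,L,S} ∋ L.
size 1: {D}, {S}; under {D} K still reaches {L,S} ∋ L.
size 2: {D,S}; under {D,S} K still reaches {L} ∋ L.
K↔L cannot be blocked by any observed set — no back-door set.
No mediator lies on a directed K→…→L path.
Neither criterion identifies P(L|do(K)) in this graph.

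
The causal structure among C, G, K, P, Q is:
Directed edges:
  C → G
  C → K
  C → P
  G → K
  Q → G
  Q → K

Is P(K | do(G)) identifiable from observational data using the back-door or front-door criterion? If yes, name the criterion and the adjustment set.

P(K|do(G)): backdoor, adjust for {C, Q}.

desc(G)\{G}={K}; candidates ⊆ {C,P,Q}.
size 0: {}; under {} G still reaches {C,K,P,Q} ∋ K.
size 1: {C}, {P}, {Q}; under {C} G still reaches {K,Q} ∋ K.
{C,Q}: G⊥K given {C,Q} in G with G→· removed — back-door holds.
P(K|do(G)) = Σ_{C,Q} P(K|G,C,Q)·P(C,Q).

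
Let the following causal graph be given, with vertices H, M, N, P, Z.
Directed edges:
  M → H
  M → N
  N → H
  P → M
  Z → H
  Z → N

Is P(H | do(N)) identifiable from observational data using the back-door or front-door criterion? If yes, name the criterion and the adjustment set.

desc(N)\{N}={H}; candidates ⊆ {M,P,Z}.
size 0: {}; under {} N still reaches {H,M,P,Z} ∋ H.
size 1: {M}, {P}, {Z}; under {M} N still reaches {H,Z} ∋ H.
{M,Z}: N⊥H given {M,Z} in G with N→· removed — back-door holds.
P(H|do(N)) = Σ_{M,Z} P(H|N,M,Z)·P(M,Z).

P(H|do(N)): backdoor, adjust for {M, Z}.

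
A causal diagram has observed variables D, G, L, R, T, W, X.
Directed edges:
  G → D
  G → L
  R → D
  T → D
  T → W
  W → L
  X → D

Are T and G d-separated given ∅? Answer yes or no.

Bayes-Ball from T | ∅ reaches {D,L,W}.
G ∉ reach(T|∅) ⇒ T ⊥ G | ∅.

Yes — T ⊥ G | ∅.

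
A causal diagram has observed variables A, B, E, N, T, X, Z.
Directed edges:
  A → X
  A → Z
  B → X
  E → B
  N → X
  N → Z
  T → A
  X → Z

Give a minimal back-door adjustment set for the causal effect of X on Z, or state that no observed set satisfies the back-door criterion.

desc(X)\{X}={Z}; candidates ⊆ {A,B,E,N,T}.
size 0: {}; under {} X still reaches {A,B,E,N,T,Z} ∋ Z.
size 1: {A}, {B}, {E} …(+2); under {A} X still reaches {B,E,N,Z} ∋ Z.
{A,N}: X⊥Z given {A,N} in G with X→· removed — back-door holds.

X→Z: minimal back-door set {A, N}.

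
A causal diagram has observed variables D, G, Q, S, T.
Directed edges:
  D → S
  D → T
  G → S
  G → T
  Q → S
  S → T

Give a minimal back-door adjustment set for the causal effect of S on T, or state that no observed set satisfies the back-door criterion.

S→T: minimal back-door set {D, G}.

desc(S)\{S}={T}; candidates ⊆ {D,G,Q}.
size 0: {}; under {} S still reaches {D,G,Q,T} ∋ T.
size 1: {D}, {G}, {Q}; under {D} S still reaches {G,Q,T} ∋ T.
{D,G}: S⊥T given {D,G} in G with S→· removed — back-door holds.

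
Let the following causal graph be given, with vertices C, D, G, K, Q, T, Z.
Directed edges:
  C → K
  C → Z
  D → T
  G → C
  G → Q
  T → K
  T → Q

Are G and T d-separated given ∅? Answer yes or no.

Bayes-Ball from G | ∅ reaches {C,K,Q,Z}.
T ∉ reach(G|∅) ⇒ G ⊥ T | ∅.

Yes — G ⊥ T | ∅.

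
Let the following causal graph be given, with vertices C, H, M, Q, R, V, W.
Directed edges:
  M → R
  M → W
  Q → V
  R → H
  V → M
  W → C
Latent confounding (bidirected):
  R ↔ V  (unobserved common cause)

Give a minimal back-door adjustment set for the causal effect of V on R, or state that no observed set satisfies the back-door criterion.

desc(V)\{V}={C,H,M,R,W}; candidates ⊆ {Q}.
V↔R: latent back-door arc(s) into V.
size 0: {}; under {} V still reaches {H,Q,R} ∋ R.
size 1: {Q}; under {Q} V still reaches {H,R} ∋ R.
V↔R cannot be blocked by any observed set — no back-door set.

V→R: no observed back-door set.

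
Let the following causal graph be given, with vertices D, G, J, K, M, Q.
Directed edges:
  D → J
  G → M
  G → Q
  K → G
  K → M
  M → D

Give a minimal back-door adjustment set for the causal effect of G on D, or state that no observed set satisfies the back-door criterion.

G→D: minimal back-door set {K}.

desc(G)\{G}={D,J,M,Q}; candidates ⊆ {K}.
size 0: {}; under {} G still reaches {D,J,K,M} ∋ D.
{K}: G⊥D given {K} in G with G→· removed — back-door holds.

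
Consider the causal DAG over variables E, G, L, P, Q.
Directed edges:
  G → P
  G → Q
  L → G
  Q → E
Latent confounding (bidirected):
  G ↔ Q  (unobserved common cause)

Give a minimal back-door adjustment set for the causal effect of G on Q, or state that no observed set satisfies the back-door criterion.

desc(G)\{G}={E,P,Q}; candidates ⊆ {L}.
G↔Q: latent back-door arc(s) into G.
size 0: {}; under {} G still reaches {E,L,Q} ∋ Q.
size 1: {L}; under {L} G still reaches {E,Q} ∋ Q.
G↔Q cannot be blocked by any observed set — no back-door set.

G→Q: no observed back-door set.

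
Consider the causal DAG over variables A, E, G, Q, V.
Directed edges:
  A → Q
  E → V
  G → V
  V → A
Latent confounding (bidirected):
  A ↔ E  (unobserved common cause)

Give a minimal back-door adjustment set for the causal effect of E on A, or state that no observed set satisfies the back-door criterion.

desc(E)\{E}={A,Q,V}; candidates ⊆ {G}.
E↔A: latent back-door arc(s) into E.
size 0: {}; under {} E still reaches {A,Q} ∋ A.
size 1: {G}; under {G} E still reaches {A,Q} ∋ A.
E↔A cannot be blocked by any observed set — no back-door set.

E→A: no observed back-door set.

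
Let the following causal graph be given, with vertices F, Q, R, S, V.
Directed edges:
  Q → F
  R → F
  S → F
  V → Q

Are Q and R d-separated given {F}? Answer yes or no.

No — Q and R are d-connected given {F}.

Bayes-Ball from Q | {F} reaches {R,S,V}.
R ∈ reach(Q|{F}) ⇒ Q ⊥̸ R | {F}.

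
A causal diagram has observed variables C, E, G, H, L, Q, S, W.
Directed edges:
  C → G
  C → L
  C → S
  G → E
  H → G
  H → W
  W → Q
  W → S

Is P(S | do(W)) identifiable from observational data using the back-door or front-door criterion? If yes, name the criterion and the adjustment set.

desc(W)\{W}={Q,S}; candidates ⊆ {C,E,G,H,L}.
∅: W⊥S given ∅ in G with W→· removed — back-door holds.
P(S|do(W)) = P(S|W) — no adjustment needed.

P(S|do(W)): backdoor, adjust for ∅.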